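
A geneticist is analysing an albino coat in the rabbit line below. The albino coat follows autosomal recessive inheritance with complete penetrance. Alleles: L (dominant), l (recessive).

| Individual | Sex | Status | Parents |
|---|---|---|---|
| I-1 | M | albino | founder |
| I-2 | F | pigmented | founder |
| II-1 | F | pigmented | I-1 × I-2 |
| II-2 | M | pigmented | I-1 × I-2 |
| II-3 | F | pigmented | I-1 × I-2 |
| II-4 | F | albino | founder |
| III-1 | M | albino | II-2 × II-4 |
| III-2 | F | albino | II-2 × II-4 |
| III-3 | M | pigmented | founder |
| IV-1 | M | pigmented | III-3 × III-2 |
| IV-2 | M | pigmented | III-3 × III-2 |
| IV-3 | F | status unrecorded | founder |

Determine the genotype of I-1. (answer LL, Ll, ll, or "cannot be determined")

I-1 is albino, so I-1 is ll.

ll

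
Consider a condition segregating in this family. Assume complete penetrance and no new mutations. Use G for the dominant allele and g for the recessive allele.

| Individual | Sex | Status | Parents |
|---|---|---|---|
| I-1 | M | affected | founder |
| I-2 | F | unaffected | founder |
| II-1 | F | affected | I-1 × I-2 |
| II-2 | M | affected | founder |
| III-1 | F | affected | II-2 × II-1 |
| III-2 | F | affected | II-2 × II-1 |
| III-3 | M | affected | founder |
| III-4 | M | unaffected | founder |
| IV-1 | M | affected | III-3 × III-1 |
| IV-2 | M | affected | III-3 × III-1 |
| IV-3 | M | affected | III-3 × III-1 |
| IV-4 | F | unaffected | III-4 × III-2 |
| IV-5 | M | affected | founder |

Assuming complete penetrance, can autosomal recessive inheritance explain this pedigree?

Yes

A consistent assignment under autosomal recessive exists: I-1 gg, I-2 Gg, II-1 gg, II-2 gg, III-1 gg, III-2 gg, III-3 gg, III-4 GG, IV-1 gg, IV-2 gg, IV-3 gg, IV-4 Gg, IV-5 gg.
In this assignment every recorded phenotype matches its genotype and every non-founder's genotype is obtainable from its parents' genotypes, so the pedigree is consistent.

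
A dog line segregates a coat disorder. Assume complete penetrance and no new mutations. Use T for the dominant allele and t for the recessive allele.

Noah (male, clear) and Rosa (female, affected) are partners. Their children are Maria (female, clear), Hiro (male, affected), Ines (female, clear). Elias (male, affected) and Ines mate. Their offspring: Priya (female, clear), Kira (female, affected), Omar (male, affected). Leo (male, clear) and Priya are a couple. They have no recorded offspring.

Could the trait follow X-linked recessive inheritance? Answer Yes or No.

Yes

A consistent assignment under X-linked recessive exists: Noah X^T Y, Rosa X^t X^t, Maria X^T X^t, Hiro X^t Y, Ines X^T X^t, Elias X^t Y, Priya X^T X^t, Kira X^t X^t, Omar X^t Y, Leo X^T Y.
In this assignment every recorded phenotype matches its genotype and every non-founder's genotype is obtainable from its parents' genotypes, so the pedigree is consistent.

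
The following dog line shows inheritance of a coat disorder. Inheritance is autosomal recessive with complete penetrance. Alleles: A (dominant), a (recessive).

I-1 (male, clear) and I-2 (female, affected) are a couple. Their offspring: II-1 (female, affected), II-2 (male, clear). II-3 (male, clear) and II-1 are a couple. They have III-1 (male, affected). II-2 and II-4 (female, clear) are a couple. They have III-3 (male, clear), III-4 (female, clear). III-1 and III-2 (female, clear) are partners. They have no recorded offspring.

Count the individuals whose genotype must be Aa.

Obligate heterozygotes: I-1 is clear so carries A and passed a to II-1 (aa), so I-1 is Aa; II-2 is clear so carries A and received a from I-2 (aa), so II-2 is Aa; II-3 is clear so carries A and passed a to III-1 (aa), so II-3 is Aa.
Every other individual is either homozygous by phenotype or has at least one consistent homozygous assignment, so the count is 3.

3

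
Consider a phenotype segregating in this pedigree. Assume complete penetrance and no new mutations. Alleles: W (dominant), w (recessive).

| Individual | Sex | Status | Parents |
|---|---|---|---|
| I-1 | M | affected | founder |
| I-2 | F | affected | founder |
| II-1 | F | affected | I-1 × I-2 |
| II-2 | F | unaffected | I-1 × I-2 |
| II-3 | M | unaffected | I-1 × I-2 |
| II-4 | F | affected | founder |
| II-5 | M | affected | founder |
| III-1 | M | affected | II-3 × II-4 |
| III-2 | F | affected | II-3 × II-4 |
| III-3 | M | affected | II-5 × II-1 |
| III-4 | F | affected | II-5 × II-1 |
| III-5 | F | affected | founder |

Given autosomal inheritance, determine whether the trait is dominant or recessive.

I-1 and I-2 are both affected yet have an unaffected child II-2. Under a recessive model two affected parents are homozygous and every child would be affected, so the trait cannot be recessive.

dominant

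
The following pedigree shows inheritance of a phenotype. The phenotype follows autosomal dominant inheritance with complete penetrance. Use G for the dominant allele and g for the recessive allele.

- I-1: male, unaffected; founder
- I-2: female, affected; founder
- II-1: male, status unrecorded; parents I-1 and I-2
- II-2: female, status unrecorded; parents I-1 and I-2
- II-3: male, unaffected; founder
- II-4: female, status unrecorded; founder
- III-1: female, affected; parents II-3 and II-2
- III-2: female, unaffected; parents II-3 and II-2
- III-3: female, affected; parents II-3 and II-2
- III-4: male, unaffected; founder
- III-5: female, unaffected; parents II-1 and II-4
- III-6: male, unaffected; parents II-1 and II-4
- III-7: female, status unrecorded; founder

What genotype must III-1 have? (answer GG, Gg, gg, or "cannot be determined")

From phenotype alone, III-1 is GG or Gg.
III-1 is affected so carries G and received g from II-3 (gg), so III-1 is Gg.

Gg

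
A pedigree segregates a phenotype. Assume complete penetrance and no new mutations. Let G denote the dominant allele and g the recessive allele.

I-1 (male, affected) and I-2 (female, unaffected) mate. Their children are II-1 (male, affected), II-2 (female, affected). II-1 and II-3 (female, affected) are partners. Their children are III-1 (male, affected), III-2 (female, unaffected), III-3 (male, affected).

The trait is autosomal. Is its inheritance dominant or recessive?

II-1 and II-3 are both affected yet have an unaffected child III-2. Under a recessive model two affected parents are homozygous and every child would be affected, so the trait cannot be recessive.

dominant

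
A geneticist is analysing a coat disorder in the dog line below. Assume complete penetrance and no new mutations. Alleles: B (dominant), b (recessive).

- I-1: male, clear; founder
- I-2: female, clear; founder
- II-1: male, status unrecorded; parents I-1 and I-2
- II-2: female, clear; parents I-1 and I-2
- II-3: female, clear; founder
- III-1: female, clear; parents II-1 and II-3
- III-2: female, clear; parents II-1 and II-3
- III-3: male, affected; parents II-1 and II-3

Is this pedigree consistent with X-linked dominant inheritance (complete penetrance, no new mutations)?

No

Under X-linked dominant, III-3 (affected, male) cannot arise from II-1 (unrecorded) × II-3 (clear).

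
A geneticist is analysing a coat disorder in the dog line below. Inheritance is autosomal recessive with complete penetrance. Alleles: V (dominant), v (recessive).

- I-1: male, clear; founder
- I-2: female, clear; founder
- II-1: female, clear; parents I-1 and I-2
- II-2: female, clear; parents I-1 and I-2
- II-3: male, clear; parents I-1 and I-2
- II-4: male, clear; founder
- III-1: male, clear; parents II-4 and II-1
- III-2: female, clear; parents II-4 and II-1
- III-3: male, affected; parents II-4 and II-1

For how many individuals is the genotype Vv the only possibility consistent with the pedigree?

Obligate heterozygotes: II-1 is clear so carries V and passed v to III-3 (vv), so II-1 is Vv; II-4 is clear so carries V and passed v to III-3 (vv), so II-4 is Vv.
Every other individual is either homozygous by phenotype or has at least one consistent homozygous assignment, so the count is 2.

2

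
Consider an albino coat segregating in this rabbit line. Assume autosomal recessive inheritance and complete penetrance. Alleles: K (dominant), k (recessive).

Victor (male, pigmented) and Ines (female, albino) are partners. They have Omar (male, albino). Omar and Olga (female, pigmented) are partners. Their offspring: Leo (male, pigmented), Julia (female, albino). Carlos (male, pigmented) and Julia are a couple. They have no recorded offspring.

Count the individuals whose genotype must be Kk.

3

Obligate heterozygotes: Victor is pigmented so carries K and passed k to Omar (kk), so Victor is Kk; Olga is pigmented so carries K and passed k to Julia (kk), so Olga is Kk; Leo is pigmented so carries K and received k from Omar (kk), so Leo is Kk.
Every other individual is either homozygous by phenotype or has at least one consistent homozygous assignment, so the count is 3.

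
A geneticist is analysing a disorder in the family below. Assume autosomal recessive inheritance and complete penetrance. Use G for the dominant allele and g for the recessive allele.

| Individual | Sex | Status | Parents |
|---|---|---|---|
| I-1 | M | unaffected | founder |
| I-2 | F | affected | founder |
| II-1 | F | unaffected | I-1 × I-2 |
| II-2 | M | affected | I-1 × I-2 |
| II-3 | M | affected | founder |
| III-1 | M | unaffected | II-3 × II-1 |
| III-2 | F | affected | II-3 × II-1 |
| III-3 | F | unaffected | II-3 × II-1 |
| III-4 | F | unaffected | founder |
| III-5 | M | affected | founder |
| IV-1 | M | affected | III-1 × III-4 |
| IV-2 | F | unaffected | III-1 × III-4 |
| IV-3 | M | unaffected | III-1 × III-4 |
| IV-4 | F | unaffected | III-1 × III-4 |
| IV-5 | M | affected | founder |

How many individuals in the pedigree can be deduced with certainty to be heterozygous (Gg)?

Obligate heterozygotes: I-1 is unaffected so carries G and passed g to II-2 (gg), so I-1 is Gg; II-1 is unaffected so carries G and received g from I-2 (gg), so II-1 is Gg; III-1 is unaffected so carries G and received g from II-3 (gg), so III-1 is Gg; III-3 is unaffected so carries G and received g from II-3 (gg), so III-3 is Gg; III-4 is unaffected so carries G and passed g to IV-1 (gg), so III-4 is Gg.
Every other individual is either homozygous by phenotype or has at least one consistent homozygous assignment, so the count is 5.

5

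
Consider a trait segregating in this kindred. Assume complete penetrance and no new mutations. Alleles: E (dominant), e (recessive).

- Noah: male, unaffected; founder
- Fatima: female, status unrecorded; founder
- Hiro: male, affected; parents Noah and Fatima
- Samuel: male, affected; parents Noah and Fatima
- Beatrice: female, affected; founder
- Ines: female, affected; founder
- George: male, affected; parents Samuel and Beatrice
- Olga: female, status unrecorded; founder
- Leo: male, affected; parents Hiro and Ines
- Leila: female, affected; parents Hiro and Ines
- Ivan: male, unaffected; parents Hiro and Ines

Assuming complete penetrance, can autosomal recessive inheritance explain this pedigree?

Under autosomal recessive, Ivan (unaffected, male) cannot arise from Hiro (affected) × Ines (affected).

No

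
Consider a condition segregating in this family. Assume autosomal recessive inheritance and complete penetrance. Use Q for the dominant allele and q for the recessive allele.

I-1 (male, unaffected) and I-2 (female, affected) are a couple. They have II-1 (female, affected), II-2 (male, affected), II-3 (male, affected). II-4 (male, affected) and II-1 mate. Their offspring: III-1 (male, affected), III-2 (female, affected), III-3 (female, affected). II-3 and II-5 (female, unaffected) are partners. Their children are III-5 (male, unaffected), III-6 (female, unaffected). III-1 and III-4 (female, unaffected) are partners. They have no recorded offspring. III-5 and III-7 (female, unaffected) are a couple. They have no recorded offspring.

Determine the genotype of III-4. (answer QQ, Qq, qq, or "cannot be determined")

III-4's phenotype allows QQ or Qq, and no parent or child forces a single allele at both positions; consistent genotype assignments exist with III-4 as QQ or Qq.

cannot be determined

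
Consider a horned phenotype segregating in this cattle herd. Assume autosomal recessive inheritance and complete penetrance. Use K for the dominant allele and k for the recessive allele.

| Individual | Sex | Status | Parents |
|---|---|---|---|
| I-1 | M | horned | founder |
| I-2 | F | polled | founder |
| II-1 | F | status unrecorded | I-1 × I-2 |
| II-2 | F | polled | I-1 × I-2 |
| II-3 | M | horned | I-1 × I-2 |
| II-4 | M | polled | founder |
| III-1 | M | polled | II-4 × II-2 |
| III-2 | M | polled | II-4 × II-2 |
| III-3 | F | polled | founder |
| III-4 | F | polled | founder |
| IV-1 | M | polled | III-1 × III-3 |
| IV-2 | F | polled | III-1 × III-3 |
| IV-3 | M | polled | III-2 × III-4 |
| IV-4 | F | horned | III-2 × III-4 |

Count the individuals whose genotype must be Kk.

4

Obligate heterozygotes: I-2 is polled so carries K and passed k to II-3 (kk), so I-2 is Kk; II-2 is polled so carries K and received k from I-1 (kk), so II-2 is Kk; III-2 is polled so carries K and passed k to IV-4 (kk), so III-2 is Kk; III-4 is polled so carries K and passed k to IV-4 (kk), so III-4 is Kk.
Every other individual is either homozygous by phenotype or has at least one consistent homozygous assignment, so the count is 4.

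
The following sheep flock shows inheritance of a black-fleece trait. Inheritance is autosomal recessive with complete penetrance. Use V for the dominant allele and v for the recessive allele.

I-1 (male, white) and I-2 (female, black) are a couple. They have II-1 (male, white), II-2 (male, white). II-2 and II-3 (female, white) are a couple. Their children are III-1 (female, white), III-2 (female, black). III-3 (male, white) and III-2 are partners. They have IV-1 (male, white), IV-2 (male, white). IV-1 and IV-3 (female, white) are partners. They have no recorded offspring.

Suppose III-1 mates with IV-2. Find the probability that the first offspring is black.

II-2 is white so carries V and received v from I-2 (vv), so II-2 is Vv.
II-3 is white so carries V and passed v to III-2 (vv), so II-3 is Vv.
III-1 is a white offspring of II-2 (Vv) × II-3 (Vv), whose cross gives 1/4 VV : 1/2 Vv : 1/4 vv; conditioning on being white, III-1 is VV with probability 1/3, Vv with probability 2/3.
IV-2 is white so carries V and received v from III-2 (vv), so IV-2 is Vv.
Summing over parental genotype combinations, P(offspring is black) = 2/3·1/4 = 1/6.

1/6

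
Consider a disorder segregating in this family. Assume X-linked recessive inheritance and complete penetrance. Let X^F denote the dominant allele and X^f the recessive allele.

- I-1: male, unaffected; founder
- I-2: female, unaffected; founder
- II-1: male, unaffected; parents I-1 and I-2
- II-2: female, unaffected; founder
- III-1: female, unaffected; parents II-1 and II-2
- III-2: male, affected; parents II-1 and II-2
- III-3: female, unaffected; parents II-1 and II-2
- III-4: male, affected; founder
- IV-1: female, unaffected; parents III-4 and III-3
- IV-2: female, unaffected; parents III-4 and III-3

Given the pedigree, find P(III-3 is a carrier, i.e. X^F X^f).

II-1 is unaffected, so II-1 is X^F Y.
II-2 is unaffected so carries F and passed f to III-2 (X^f Y), so II-2 is X^F X^f.
Their cross gives offspring ratios 1/2 X^F X^F : 1/2 X^F X^f. Conditioning on III-3 being unaffected, P(X^F X^f) = 1/2 / 1 = 1/2 before taking III-3's own offspring into account.
III-4 is affected, so III-4 is X^f Y.
Now use III-3's offspring. Probability of each recorded status — unaffected daughter IV-1: 1/2 if III-3 is X^F X^f, 1 if X^F X^F; unaffected daughter IV-2: 1/2 if III-3 is X^F X^f, 1 if X^F X^F.
Bayes: P(X^F X^f) = 1/2·1/4 / (1/2·1/4 + 1/2·1) = 1/5.

1/5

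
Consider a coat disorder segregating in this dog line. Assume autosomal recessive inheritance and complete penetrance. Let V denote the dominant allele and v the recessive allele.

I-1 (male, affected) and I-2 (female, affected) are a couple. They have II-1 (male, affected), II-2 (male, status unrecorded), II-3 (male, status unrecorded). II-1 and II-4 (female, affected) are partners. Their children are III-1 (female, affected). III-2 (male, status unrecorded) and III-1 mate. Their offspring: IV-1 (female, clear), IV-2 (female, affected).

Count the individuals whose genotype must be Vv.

2

Obligate heterozygotes: III-2 passed V to IV-1 (Vv, whose v came from III-1) and passed v to IV-2 (vv), so III-2 is Vv; IV-1 is clear so carries V and received v from III-1 (vv), so IV-1 is Vv.
Every other individual is either homozygous by phenotype or has at least one consistent homozygous assignment, so the count is 2.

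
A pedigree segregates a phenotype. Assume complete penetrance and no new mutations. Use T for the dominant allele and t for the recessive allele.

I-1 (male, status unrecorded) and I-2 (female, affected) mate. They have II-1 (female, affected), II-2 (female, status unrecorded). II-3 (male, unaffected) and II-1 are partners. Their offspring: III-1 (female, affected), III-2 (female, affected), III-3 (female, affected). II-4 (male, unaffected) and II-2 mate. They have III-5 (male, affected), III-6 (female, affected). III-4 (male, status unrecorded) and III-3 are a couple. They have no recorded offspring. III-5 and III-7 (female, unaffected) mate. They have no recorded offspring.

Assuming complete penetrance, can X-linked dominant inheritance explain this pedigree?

Yes

A consistent assignment under X-linked dominant exists: I-1 X^T Y, I-2 X^T X^T, II-1 X^T X^T, II-2 X^T X^T, II-3 X^t Y, II-4 X^t Y, III-1 X^T X^t, III-2 X^T X^t, III-3 X^T X^t, III-4 X^T Y, III-5 X^T Y, III-6 X^T X^t, III-7 X^t X^t.
In this assignment every recorded phenotype matches its genotype and every non-founder's genotype is obtainable from its parents' genotypes, so the pedigree is consistent.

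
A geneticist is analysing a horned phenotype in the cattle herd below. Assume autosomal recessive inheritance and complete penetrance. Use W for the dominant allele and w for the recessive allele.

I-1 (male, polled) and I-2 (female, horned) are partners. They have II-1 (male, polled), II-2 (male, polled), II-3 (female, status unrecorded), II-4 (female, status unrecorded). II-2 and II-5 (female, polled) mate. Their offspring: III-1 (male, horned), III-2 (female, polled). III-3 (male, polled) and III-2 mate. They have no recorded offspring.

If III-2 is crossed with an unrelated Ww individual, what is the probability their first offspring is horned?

1/6

II-2 is polled so carries W and received w from I-2 (ww), so II-2 is Ww.
II-5 is polled so carries W and passed w to III-1 (ww), so II-5 is Ww.
III-2 is a polled offspring of II-2 (Ww) × II-5 (Ww), whose cross gives 1/4 WW : 1/2 Ww : 1/4 ww; conditioning on being polled, III-2 is WW with probability 1/3, Ww with probability 2/3.
Summing over parental genotype combinations, P(offspring is horned) = 2/3·1/4 = 1/6.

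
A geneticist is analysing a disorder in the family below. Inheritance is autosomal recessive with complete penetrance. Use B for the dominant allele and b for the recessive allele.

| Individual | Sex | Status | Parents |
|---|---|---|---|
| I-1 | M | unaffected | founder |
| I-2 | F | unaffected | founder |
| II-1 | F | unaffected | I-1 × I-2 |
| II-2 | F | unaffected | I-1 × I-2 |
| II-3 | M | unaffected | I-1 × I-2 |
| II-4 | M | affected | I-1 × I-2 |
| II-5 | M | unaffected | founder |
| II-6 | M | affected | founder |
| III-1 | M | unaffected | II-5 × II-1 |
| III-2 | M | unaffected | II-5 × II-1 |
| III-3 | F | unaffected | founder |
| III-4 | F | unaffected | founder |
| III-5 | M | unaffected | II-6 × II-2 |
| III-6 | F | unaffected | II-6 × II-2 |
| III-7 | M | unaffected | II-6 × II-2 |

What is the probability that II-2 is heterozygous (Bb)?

1/5

I-1 is unaffected so carries B and passed b to II-4 (bb), so I-1 is Bb.
I-2 is unaffected so carries B and passed b to II-4 (bb), so I-2 is Bb.
Their cross gives offspring ratios 1/4 BB : 1/2 Bb : 1/4 bb. Conditioning on II-2 being unaffected, P(Bb) = 1/2 / 3/4 = 2/3 before taking II-2's own offspring into account.
II-6 is affected, so II-6 is bb.
Now use II-2's offspring. Probability of each recorded status — unaffected son III-5: 1/2 if II-2 is Bb, 1 if BB; unaffected daughter III-6: 1/2 if II-2 is Bb, 1 if BB; unaffected son III-7: 1/2 if II-2 is Bb, 1 if BB.
Bayes: P(Bb) = 2/3·1/8 / (2/3·1/8 + 1/3·1) = 1/5.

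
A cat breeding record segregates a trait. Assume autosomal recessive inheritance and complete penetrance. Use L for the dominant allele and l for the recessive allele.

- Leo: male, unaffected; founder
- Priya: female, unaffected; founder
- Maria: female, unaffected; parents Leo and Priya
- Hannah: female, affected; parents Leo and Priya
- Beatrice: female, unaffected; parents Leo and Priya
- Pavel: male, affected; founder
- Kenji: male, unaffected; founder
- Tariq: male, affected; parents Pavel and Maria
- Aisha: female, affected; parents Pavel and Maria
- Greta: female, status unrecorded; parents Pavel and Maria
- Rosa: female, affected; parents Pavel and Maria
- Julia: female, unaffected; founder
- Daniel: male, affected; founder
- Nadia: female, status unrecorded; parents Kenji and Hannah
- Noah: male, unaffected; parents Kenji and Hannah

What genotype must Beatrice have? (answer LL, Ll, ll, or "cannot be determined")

Beatrice's phenotype allows LL or Ll, and no parent or child forces a single allele at both positions; consistent genotype assignments exist with Beatrice as LL or Ll.

cannot be determined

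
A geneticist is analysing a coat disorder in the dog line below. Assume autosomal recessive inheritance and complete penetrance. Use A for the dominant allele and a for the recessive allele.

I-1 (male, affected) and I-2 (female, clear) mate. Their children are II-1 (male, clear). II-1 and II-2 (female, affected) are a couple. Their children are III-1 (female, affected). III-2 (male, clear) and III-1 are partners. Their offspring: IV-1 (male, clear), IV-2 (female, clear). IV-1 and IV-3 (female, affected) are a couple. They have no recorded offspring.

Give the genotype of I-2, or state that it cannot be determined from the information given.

I-2's phenotype allows AA or Aa, and no parent or child forces a single allele at both positions; consistent genotype assignments exist with I-2 as AA or Aa.

cannot be determined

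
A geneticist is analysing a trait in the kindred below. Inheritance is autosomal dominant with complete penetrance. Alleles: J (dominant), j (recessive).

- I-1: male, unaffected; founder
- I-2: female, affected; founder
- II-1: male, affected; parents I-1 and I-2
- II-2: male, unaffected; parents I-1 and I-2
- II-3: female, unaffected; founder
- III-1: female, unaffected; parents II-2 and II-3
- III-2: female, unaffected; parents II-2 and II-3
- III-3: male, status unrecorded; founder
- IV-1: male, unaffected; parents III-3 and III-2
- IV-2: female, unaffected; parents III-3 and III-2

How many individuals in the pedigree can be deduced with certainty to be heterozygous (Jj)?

Obligate heterozygotes: I-2 is affected so carries J and passed j to II-2 (jj), so I-2 is Jj; II-1 is affected so carries J and received j from I-1 (jj), so II-1 is Jj.
Every other individual is either homozygous by phenotype or has at least one consistent homozygous assignment, so the count is 2.

2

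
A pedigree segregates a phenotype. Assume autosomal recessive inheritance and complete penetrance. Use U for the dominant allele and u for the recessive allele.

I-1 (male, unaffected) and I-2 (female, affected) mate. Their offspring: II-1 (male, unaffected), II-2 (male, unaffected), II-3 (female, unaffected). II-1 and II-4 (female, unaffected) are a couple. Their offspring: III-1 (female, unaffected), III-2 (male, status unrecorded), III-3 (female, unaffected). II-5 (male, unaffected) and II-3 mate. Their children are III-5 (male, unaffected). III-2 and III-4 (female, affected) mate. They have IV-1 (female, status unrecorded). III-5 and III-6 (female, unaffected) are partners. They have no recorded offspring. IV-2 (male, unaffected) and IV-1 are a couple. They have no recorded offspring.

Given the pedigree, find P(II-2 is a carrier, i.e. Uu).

II-2 is unaffected so carries U and received u from I-2 (uu), so II-2 is Uu, giving P(Uu) = 1.

1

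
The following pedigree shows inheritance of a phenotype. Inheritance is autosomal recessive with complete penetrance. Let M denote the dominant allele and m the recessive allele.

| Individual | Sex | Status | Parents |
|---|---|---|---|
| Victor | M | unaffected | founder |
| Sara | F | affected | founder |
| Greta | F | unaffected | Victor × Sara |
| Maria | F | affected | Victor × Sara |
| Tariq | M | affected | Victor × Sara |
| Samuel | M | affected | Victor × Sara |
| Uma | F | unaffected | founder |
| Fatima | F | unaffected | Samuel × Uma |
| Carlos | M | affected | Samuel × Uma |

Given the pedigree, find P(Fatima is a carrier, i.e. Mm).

1

Fatima is unaffected so carries M and received m from Samuel (mm), so Fatima is Mm, giving P(Mm) = 1.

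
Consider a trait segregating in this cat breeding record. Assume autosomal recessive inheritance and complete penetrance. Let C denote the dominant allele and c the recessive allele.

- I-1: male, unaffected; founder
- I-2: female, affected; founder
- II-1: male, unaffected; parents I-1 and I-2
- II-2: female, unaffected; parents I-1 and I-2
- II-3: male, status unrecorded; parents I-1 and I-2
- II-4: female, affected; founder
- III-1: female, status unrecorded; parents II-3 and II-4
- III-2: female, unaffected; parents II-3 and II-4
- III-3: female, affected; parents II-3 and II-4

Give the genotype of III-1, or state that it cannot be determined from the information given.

III-1's phenotype is unrecorded, and no parent or child forces a single allele at both positions; consistent genotype assignments exist with III-1 as Cc or cc.

cannot be determined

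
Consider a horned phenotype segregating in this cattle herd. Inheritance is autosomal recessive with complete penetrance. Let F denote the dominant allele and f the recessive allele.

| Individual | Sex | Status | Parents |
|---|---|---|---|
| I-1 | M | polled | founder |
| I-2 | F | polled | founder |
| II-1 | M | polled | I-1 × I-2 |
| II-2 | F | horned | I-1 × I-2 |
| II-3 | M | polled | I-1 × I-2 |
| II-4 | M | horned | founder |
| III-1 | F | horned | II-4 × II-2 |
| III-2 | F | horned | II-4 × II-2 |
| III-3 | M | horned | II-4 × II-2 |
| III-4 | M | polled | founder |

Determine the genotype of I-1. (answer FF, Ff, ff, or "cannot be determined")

Ff

From phenotype alone, I-1 is FF or Ff.
I-1 is polled so carries F and passed f to II-2 (ff), so I-1 is Ff.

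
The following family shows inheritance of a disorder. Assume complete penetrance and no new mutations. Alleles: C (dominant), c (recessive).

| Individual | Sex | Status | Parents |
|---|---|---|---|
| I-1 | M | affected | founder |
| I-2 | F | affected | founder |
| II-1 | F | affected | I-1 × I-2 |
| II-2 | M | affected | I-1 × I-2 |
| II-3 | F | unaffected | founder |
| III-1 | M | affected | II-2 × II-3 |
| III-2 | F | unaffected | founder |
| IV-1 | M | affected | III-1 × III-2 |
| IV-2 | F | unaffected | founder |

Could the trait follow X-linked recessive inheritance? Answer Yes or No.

A consistent assignment under X-linked recessive exists: I-1 X^c Y, I-2 X^c X^c, II-1 X^c X^c, II-2 X^c Y, II-3 X^C X^c, III-1 X^c Y, III-2 X^C X^c, IV-1 X^c Y, IV-2 X^C X^C.
In this assignment every recorded phenotype matches its genotype and every non-founder's genotype is obtainable from its parents' genotypes, so the pedigree is consistent.

Yes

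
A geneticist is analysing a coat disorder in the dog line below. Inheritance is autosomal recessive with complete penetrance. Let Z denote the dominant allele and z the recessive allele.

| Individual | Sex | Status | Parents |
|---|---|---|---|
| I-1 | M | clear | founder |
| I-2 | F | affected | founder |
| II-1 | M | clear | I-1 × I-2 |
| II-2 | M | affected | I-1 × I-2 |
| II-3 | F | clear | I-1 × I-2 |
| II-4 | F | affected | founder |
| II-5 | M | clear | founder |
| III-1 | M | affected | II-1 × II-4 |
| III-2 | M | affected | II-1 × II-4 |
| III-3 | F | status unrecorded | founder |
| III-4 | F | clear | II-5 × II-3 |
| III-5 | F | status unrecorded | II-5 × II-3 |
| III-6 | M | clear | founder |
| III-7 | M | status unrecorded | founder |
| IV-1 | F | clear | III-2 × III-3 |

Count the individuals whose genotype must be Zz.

4

Obligate heterozygotes: I-1 is clear so carries Z and passed z to II-2 (zz), so I-1 is Zz; II-1 is clear so carries Z and received z from I-2 (zz), so II-1 is Zz; II-3 is clear so carries Z and received z from I-2 (zz), so II-3 is Zz; IV-1 is clear so carries Z and received z from III-2 (zz), so IV-1 is Zz.
Every other individual is either homozygous by phenotype or has at least one consistent homozygous assignment, so the count is 4.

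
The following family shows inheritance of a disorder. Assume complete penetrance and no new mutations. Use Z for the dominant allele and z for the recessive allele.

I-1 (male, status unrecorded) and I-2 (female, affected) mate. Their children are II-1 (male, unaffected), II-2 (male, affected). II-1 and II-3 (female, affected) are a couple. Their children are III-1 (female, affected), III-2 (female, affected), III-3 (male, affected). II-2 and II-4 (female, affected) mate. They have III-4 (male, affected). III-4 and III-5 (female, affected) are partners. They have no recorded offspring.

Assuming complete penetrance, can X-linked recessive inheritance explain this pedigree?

No

Under X-linked recessive, II-1 (unaffected, male) cannot arise from I-1 (unrecorded) × I-2 (affected).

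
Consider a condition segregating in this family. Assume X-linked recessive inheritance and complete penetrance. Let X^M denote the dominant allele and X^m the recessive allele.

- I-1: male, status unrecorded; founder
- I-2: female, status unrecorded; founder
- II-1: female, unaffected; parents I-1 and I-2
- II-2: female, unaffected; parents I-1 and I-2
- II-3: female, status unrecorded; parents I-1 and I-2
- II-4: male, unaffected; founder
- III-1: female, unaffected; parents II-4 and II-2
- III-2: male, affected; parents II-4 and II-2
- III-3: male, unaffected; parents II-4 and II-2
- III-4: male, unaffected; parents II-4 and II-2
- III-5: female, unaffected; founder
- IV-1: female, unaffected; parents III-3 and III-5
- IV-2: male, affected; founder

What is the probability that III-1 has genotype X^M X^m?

II-4 is unaffected, so II-4 is X^M Y.
II-2 is unaffected so carries M and passed m to III-2 (X^m Y), so II-2 is X^M X^m.
Their cross gives offspring ratios 1/2 X^M X^M : 1/2 X^M X^m. Conditioning on III-1 being unaffected, P(X^M X^m) = 1/2 / 1 = 1/2.

1/2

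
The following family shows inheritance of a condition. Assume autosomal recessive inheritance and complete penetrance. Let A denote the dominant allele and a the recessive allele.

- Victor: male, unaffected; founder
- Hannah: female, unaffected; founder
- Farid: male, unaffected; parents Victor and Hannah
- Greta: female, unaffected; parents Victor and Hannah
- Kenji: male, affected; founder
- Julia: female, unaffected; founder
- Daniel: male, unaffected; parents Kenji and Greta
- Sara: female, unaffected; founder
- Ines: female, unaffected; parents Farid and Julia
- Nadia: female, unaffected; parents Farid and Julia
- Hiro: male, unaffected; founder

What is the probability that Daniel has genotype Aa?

1

Daniel is unaffected so carries A and received a from Kenji (aa), so Daniel is Aa, giving P(Aa) = 1.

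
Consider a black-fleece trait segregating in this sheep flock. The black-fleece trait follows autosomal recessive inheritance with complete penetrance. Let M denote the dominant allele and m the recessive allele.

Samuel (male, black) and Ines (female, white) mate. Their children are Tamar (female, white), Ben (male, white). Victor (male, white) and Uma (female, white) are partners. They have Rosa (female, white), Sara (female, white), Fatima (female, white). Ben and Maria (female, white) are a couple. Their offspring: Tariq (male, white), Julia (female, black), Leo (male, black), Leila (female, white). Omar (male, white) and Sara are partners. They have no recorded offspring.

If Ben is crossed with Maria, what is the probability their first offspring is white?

3/4

Ben is white so carries M and received m from Samuel (mm), so Ben is Mm.
Maria is white so carries M and passed m to Julia (mm), so Maria is Mm.
The cross gives 1/4 MM : 1/2 Mm : 1/4 mm, so P(offspring is white) = 3/4.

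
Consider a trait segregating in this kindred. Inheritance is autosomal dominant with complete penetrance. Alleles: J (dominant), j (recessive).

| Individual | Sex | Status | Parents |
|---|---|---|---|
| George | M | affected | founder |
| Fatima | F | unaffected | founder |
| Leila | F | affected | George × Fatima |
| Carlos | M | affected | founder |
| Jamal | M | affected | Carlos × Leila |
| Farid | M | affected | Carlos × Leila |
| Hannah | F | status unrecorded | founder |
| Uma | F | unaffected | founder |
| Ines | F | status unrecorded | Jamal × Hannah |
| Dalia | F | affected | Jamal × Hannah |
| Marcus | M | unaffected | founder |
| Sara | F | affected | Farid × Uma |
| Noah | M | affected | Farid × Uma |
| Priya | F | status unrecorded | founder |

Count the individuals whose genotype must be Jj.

Obligate heterozygotes: Leila is affected so carries J and received j from Fatima (jj), so Leila is Jj; Sara is affected so carries J and received j from Uma (jj), so Sara is Jj; Noah is affected so carries J and received j from Uma (jj), so Noah is Jj.
Every other individual is either homozygous by phenotype or has at least one consistent homozygous assignment, so the count is 3.

3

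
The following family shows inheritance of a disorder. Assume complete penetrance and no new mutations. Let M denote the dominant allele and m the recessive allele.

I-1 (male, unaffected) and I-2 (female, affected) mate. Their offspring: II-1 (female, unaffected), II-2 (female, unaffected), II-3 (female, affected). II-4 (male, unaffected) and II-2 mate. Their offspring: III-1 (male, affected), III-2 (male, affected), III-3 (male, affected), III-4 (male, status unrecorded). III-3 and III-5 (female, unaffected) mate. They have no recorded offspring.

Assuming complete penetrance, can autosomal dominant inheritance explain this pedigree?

No

Under autosomal dominant, III-1 (affected, male) cannot arise from II-4 (unaffected) × II-2 (unaffected).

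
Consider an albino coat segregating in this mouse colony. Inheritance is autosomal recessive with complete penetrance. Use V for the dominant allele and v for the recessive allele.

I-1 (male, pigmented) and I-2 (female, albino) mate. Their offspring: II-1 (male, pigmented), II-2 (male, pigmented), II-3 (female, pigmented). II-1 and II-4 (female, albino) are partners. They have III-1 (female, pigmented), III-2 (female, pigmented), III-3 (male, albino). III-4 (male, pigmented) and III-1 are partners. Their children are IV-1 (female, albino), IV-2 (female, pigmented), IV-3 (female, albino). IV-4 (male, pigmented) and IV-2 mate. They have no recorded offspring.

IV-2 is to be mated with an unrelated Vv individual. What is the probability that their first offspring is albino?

1/6

III-4 is pigmented so carries V and passed v to IV-1 (vv), so III-4 is Vv.
III-1 is pigmented so carries V and received v from II-4 (vv), so III-1 is Vv.
IV-2 is a pigmented offspring of III-4 (Vv) × III-1 (Vv), whose cross gives 1/4 VV : 1/2 Vv : 1/4 vv; conditioning on being pigmented, IV-2 is VV with probability 1/3, Vv with probability 2/3.
Summing over parental genotype combinations, P(offspring is albino) = 2/3·1/4 = 1/6.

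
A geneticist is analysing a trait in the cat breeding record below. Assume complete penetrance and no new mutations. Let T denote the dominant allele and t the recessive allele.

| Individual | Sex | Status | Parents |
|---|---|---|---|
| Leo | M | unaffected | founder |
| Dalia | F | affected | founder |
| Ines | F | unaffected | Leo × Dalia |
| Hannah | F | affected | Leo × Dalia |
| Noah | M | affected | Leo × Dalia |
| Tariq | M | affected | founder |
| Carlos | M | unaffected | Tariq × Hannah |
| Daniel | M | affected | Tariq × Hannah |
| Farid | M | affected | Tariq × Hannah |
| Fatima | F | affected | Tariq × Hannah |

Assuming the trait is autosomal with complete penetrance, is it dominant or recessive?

dominant

Tariq and Hannah are both affected yet have an unaffected child Carlos. Under a recessive model two affected parents are homozygous and every child would be affected, so the trait cannot be recessive.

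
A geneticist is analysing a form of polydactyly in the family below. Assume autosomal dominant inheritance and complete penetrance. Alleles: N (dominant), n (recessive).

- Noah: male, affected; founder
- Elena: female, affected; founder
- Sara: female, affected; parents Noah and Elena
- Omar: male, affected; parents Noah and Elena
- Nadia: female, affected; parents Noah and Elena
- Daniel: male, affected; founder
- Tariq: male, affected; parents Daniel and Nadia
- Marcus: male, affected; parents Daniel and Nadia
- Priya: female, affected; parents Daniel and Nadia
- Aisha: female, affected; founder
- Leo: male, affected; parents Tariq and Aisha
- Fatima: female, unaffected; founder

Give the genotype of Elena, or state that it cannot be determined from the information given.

cannot be determined

Elena's phenotype allows NN or Nn, and no parent or child forces a single allele at both positions; consistent genotype assignments exist with Elena as NN or Nn.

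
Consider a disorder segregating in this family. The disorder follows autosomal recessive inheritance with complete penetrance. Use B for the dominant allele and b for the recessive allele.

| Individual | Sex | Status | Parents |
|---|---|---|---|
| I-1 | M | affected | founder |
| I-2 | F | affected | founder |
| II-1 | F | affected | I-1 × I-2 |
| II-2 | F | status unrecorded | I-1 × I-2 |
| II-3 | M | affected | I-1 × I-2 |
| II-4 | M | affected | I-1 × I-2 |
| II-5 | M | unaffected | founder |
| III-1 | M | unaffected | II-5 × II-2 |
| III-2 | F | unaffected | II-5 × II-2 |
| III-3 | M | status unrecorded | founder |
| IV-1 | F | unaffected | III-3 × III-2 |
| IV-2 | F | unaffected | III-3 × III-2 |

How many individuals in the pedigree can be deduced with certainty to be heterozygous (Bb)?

2

Obligate heterozygotes: III-1 is unaffected so carries B and received b from II-2 (bb), so III-1 is Bb; III-2 is unaffected so carries B and received b from II-2 (bb), so III-2 is Bb.
Every other individual is either homozygous by phenotype or has at least one consistent homozygous assignment, so the count is 2.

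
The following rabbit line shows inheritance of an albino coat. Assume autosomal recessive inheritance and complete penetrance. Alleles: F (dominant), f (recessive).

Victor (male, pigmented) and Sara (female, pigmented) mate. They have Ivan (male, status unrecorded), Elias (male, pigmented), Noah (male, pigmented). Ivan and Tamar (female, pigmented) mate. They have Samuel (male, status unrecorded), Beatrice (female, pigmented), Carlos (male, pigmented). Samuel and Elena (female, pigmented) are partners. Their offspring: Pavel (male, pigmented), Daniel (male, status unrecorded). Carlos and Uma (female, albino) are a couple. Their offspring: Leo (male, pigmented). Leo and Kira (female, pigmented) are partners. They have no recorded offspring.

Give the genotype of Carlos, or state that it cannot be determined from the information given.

Carlos's phenotype allows FF or Ff, and no parent or child forces a single allele at both positions; consistent genotype assignments exist with Carlos as FF or Ff.

cannot be determined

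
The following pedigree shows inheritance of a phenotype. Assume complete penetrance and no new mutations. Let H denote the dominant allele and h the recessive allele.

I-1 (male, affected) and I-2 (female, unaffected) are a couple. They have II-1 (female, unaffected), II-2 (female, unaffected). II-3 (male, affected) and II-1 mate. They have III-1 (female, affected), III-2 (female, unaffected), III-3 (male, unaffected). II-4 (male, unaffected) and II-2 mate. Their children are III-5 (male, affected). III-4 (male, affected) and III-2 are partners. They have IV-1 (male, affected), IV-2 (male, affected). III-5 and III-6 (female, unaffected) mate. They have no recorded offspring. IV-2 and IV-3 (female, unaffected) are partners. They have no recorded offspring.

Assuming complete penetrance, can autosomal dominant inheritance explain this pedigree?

Under autosomal dominant, III-5 (affected, male) cannot arise from II-4 (unaffected) × II-2 (unaffected).

No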